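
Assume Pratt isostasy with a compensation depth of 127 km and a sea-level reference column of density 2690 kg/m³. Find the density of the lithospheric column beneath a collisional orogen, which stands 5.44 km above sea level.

Pratt balance: ρ_ref D = ρ (D + h).
ρ = ρ_ref D/(D + h) = 2690 × 127 km/(127 km + 5.44 km) = 2580 kg/m³.

2580 kg/m³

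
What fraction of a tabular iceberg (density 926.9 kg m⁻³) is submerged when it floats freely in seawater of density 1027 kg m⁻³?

Submerged fraction = ρ_obj/ρ_fluid = 926.9/1027 = 0.903.

0.903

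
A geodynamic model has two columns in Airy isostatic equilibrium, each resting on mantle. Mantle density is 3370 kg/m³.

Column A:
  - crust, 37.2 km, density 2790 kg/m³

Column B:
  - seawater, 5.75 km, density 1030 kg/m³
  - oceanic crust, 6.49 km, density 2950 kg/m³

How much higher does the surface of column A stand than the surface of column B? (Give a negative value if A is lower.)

For any compensation level in the mantle, the mantle terms cancel and isostasy reduces to e = (Σt_A − Σt_B) − (Σ(ρt)_A − Σ(ρt)_B) / ρ_m.
Σt_A = 37.2 km; Σt_B = 12.24 km; Σ(ρt)_A = 103788; Σ(ρt)_B = 25068 (in km·kg/m³).
e = (37.2 − 12.24) − (103788 − 25068) / 3370 = 1.6 km.

1.6 km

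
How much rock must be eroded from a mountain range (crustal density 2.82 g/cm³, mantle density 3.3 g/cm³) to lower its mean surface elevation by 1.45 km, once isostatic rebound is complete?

Net drop Δ = e − u = e − e ρ_c/ρ_m = e (ρ_m − ρ_c)/ρ_m.
e = Δ ρ_m/(ρ_m − ρ_c) = 1.45 km × 3.3/0.48 = 9.97 km.

9.97 km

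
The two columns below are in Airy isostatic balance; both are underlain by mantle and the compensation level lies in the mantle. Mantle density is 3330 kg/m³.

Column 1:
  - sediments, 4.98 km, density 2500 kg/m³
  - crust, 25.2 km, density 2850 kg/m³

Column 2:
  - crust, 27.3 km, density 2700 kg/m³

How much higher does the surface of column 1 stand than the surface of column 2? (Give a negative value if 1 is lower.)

For any compensation level in the mantle, the mantle terms cancel and isostasy reduces to e = (Σt_1 − Σt_2) − (Σ(ρt)_1 − Σ(ρt)_2) / ρ_m.
Σt_1 = 30.18 km; Σt_2 = 27.3 km; Σ(ρt)_1 = 84270; Σ(ρt)_2 = 73710 (in km·kg/m³).
e = (30.18 − 27.3) − (84270 − 73710) / 3330 = −0.291 km.

−0.291 km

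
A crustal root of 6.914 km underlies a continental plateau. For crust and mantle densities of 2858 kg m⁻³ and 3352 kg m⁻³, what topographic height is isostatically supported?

1.2 km

In Airy isostatic equilibrium: ρ_c h = (ρ_m − ρ_c) r.
h = r (ρ_m − ρ_c) / ρ_c = 6.914 km × (3352 − 2858) / 2858 = 1.2 km.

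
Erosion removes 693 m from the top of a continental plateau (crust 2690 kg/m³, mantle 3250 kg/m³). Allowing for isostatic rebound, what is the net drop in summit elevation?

119 m

Rebound u = e ρ_c/ρ_m = 693 m × 2690/3250 = 573.6 m.
Net surface drop = e − u = 693 m − 573.6 m = e (ρ_m − ρ_c)/ρ_m = 119 m.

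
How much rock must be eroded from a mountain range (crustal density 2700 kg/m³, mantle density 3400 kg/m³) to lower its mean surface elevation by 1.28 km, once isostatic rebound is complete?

Net drop Δ = e − u = e − e ρ_c/ρ_m = e (ρ_m − ρ_c)/ρ_m.
e = Δ ρ_m/(ρ_m − ρ_c) = 1.28 km × 3400/700 = 6.22 km.

6.22 km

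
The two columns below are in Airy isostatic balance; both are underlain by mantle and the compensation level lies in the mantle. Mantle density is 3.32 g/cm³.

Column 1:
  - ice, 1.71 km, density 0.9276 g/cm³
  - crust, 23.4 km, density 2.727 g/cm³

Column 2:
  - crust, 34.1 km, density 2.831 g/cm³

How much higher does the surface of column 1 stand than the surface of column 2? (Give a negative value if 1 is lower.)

0.389 km

For any compensation level in the mantle, the mantle terms cancel and isostasy reduces to e = (Σt_1 − Σt_2) − (Σ(ρt)_1 − Σ(ρt)_2) / ρ_m.
Σt_1 = 25.11 km; Σt_2 = 34.1 km; Σ(ρt)_1 = 65.397996; Σ(ρt)_2 = 96.5371 (in km·g/cm³).
e = (25.11 − 34.1) − (65.397996 − 96.5371) / 3.32 = 0.389 km.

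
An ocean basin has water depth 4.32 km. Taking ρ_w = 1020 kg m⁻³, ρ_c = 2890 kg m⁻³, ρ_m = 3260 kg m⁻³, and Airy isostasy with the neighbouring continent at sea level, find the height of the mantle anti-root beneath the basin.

21.8 km

Isostatic balance requires: replacing crust with seawater at the top is compensated by replacing crust with mantle at the base: d (ρ_c − ρ_w) = a (ρ_m − ρ_c).
a = d (ρ_c − ρ_w)/(ρ_m − ρ_c) = 4.32 km × 1870/370 = 21.8 km.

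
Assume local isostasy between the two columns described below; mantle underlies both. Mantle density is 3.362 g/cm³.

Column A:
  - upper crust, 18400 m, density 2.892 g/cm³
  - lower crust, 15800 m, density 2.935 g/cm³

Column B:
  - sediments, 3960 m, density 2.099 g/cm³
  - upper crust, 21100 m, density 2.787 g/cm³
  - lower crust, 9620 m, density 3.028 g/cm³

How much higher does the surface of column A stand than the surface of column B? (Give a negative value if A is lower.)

For any compensation level in the mantle, the mantle terms cancel and isostasy reduces to e = (Σt_A − Σt_B) − (Σ(ρt)_A − Σ(ρt)_B) / ρ_m.
Σt_A = 34200 m; Σt_B = 34680 m; Σ(ρt)_A = 99585.8; Σ(ρt)_B = 96247.1 (in m·g/cm³).
e = (34200 − 34680) − (99585.8 − 96247.1) / 3.362 = −1470 m.

−1470 m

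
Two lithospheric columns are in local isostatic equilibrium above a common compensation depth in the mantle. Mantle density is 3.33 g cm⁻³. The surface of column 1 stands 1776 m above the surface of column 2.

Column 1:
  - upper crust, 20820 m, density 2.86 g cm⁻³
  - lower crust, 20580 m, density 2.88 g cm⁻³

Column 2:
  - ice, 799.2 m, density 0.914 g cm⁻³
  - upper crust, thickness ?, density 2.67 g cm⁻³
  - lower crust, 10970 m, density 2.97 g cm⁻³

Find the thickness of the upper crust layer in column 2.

Take the compensation level at the base of the deeper column (depth z_c below the surface of column 1) and equate Σ ρ_i t_i down to z_c; mantle fills any gap and the z_c terms cancel.
Column 1: 20820×2.86 + 20580×2.88 + (z_c − 41400)×3.33
Column 2: 1776×0 + 799.2×0.914 + x×2.67 + 10970×2.97 + (z_c − 1776 − 11769.2 − x)×3.33
The z_c×3.33 term appears on both sides and cancels. Collect the known terms of each column as K = Σ(ρt)_known − 3.33 × (depth of known layers): K_1 = 118815.6 − 3.33×41400 = −19046.4; K_2 = 33311.3688 − 3.33×(1776 + 11769.2) = −11794.1472.
Balance: K_1 = K_2 − x×(3.33 − 2.67), so x = (K_2 − K_1)/(3.33 − 2.67) = 7252.25/0.66 = 11000 m.

11000 m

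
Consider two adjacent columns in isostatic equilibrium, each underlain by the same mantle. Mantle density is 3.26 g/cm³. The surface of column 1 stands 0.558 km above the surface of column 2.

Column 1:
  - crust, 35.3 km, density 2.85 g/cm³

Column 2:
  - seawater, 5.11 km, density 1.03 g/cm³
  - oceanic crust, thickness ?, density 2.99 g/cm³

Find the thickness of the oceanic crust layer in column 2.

Take the compensation level at the base of the deeper column (depth z_c below the surface of column 1) and equate Σ ρ_i t_i down to z_c; mantle fills any gap and the z_c terms cancel.
Column 1: 35.3×2.85 + (z_c − 35.3)×3.26
Column 2: 0.558×0 + 5.11×1.03 + x×2.99 + (z_c − 0.558 − 5.11 − x)×3.26
The z_c×3.26 term appears on both sides and cancels. Collect the known terms of each column as K = Σ(ρt)_known − 3.26 × (depth of known layers): K_1 = 100.605 − 3.26×35.3 = −14.473; K_2 = 5.2633 − 3.26×(0.558 + 5.11) = −13.21438.
Balance: K_1 = K_2 − x×(3.26 − 2.99), so x = (K_2 − K_1)/(3.26 − 2.99) = 1.25862/0.27 = 4.66 km.

4.66 km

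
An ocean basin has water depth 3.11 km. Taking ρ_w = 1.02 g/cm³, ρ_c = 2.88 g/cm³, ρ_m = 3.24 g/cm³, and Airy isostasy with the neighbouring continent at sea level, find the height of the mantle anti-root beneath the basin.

Equating mass per unit area of the two columns: replacing crust with seawater at the top is compensated by replacing crust with mantle at the base: d (ρ_c − ρ_w) = a (ρ_m − ρ_c).
a = d (ρ_c − ρ_w)/(ρ_m − ρ_c) = 3.11 km × 1.86/0.36 = 16.1 km.

16.1 km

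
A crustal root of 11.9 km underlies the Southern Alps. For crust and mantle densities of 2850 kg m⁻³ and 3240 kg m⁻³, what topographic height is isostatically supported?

By Archimedes' principle applied to the lithosphere: ρ_c h = (ρ_m − ρ_c) r.
h = r (ρ_m − ρ_c) / ρ_c = 11.9 km × (3240 − 2850) / 2850 = 1.63 km.

1.63 km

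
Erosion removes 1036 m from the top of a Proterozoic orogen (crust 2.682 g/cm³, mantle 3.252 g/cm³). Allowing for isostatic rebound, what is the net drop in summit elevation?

182 m

Rebound u = e ρ_c/ρ_m = 1036 m × 2.682/3.252 = 854.4 m.
Net surface drop = e − u = 1036 m − 854.4 m = e (ρ_m − ρ_c)/ρ_m = 182 m.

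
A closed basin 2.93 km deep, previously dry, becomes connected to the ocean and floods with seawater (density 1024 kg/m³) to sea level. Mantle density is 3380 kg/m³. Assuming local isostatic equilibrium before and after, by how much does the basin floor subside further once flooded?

1.27 km

After flooding the water column is d + s deep. Its weight must equal the weight of mantle displaced by the extra subsidence s: (d + s) ρ_w = s ρ_m.
s = d ρ_w / (ρ_m − ρ_w) = 2.93 km × 1024/(3380 − 1024) = 1.27 km.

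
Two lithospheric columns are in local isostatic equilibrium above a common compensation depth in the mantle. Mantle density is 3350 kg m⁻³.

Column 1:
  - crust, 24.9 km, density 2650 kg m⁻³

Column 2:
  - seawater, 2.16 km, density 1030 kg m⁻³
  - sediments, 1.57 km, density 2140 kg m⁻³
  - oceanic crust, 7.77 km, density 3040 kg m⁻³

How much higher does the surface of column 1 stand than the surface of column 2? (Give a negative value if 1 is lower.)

2.42 km

For any compensation level in the mantle, the mantle terms cancel and isostasy reduces to e = (Σt_1 − Σt_2) − (Σ(ρt)_1 − Σ(ρt)_2) / ρ_m.
Σt_1 = 24.9 km; Σt_2 = 11.5 km; Σ(ρt)_1 = 65985; Σ(ρt)_2 = 29205.4 (in km·kg m⁻³).
e = (24.9 − 11.5) − (65985 − 29205.4) / 3350 = 2.42 km.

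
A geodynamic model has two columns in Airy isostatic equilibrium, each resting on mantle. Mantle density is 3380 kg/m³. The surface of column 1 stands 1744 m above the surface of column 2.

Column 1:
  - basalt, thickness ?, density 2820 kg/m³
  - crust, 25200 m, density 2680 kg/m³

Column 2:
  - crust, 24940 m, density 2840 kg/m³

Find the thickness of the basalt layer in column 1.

Take the compensation level at the base of the deeper column (depth z_c below the surface of column 1) and equate Σ ρ_i t_i down to z_c; mantle fills any gap and the z_c terms cancel.
Column 1: x×2820 + 25200×2680 + (z_c − 25200 − x)×3380
Column 2: 1744×0 + 24940×2840 + (z_c − 1744 − 24940)×3380
The z_c×3380 term appears on both sides and cancels. Collect the known terms of each column as K = Σ(ρt)_known − 3380 × (depth of known layers): K_1 = 67536000 − 3380×25200 = −17640000; K_2 = 70829600 − 3380×(1744 + 24940) = −19362320.
Balance: K_1 − x×(3380 − 2820) = K_2, so x = (K_1 − K_2)/(3380 − 2820) = 1722320/560 = 3080 m.

3080 m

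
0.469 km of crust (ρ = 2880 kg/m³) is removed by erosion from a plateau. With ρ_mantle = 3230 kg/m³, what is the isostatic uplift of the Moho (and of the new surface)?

0.418 km

Unloading: uplift u = e ρ_c/ρ_m = 0.469 km × 2880/3230 = 0.418 km.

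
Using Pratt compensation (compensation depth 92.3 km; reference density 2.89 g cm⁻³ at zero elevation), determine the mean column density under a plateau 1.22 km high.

2.85 g cm⁻³

Pratt balance: ρ_ref D = ρ (D + h).
ρ = ρ_ref D/(D + h) = 2.89 × 92.3 km/(92.3 km + 1.22 km) = 2.85 g cm⁻³.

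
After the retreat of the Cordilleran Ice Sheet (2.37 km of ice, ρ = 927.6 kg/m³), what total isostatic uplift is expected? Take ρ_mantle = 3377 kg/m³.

0.651 km

Removing the load lets mantle flow back in; uplift u satisfies ρ_ice t = ρ_m u.
u = t ρ_ice/ρ_m = 2.37 km × 927.6/3377 = 0.651 km.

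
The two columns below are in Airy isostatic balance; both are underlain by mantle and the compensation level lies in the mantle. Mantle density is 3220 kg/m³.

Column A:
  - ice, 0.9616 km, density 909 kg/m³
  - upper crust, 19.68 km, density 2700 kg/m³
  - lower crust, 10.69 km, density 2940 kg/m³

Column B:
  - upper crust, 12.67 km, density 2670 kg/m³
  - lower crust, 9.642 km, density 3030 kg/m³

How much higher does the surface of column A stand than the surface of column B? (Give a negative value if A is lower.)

For any compensation level in the mantle, the mantle terms cancel and isostasy reduces to e = (Σt_A − Σt_B) − (Σ(ρt)_A − Σ(ρt)_B) / ρ_m.
Σt_A = 31.3316 km; Σt_B = 22.312 km; Σ(ρt)_A = 85438.6944; Σ(ρt)_B = 63044.16 (in km·kg/m³).
e = (31.3316 − 22.312) − (85438.6944 − 63044.16) / 3220 = 2.06 km.

2.06 km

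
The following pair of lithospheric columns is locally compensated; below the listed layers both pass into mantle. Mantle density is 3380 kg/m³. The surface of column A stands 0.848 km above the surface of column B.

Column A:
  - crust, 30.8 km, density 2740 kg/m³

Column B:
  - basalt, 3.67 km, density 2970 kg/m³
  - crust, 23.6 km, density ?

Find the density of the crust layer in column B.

2730 kg/m³

Take the compensation level at the base of the deeper column (depth z_c below the surface of column A) and equate Σ ρ_i t_i down to z_c; mantle fills any gap and the z_c terms cancel.
Column A: 30.8×2740 + (z_c − 30.8)×3380
Column B: 0.848×0 + 3.67×2970 + 23.6×ρ + (z_c − 0.848 − 27.27)×3380
The z_c×3380 term appears on both sides and cancels. Collect the known terms of each column as K = Σ(ρt)_known − 3380 × (depth of known layers): K_A = 84392 − 3380×30.8 = −19712; K_B = 10899.9 − 3380×(0.848 + 27.27) = −84138.94.
Balance: K_A = K_B + 23.6×ρ, so ρ = (K_A − K_B)/23.6 = 64426.9/23.6 = 2730 kg/m³.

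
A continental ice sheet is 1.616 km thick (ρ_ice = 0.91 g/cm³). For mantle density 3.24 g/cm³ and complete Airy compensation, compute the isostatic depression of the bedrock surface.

0.454 km

Isostatic balance requires: the ice load ρ_ice t is balanced by mantle displaced below, ρ_m s.
s = t ρ_ice / ρ_m = 1.616 km × 0.91/3.24 = 0.454 km.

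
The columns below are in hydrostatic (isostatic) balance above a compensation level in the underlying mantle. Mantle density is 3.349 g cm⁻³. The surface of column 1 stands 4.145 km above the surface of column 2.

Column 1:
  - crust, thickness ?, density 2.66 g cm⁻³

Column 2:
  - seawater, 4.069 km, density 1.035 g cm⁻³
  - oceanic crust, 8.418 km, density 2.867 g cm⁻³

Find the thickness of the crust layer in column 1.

Take the compensation level at the base of the deeper column (depth z_c below the surface of column 1) and equate Σ ρ_i t_i down to z_c; mantle fills any gap and the z_c terms cancel.
Column 1: x×2.66 + (z_c − 0 − x)×3.349
Column 2: 4.145×0 + 4.069×1.035 + 8.418×2.867 + (z_c − 4.145 − 12.487)×3.349
The z_c×3.349 term appears on both sides and cancels. Collect the known terms of each column as K = Σ(ρt)_known − 3.349 × (depth of known layers): K_1 = 0 − 3.349×0 = 0; K_2 = 28.345821 − 3.349×(4.145 + 12.487) = −27.354747.
Balance: K_1 − x×(3.349 − 2.66) = K_2, so x = (K_1 − K_2)/(3.349 − 2.66) = 27.3547/0.689 = 39.7 km.

39.7 km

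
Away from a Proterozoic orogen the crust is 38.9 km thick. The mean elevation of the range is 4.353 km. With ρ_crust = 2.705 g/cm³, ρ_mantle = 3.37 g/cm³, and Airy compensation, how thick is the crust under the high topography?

Root depth r = h ρ_c / (ρ_m − ρ_c) = 4.353 km × 2.705 / 0.665 = 17.71 km.
Total thickness = T + h + r = 38.9 km + 4.353 km + 17.71 km = 61 km.

61 km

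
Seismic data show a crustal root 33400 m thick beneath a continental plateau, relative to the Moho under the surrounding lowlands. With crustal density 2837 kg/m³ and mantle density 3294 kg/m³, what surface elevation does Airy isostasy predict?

5380 m

Balancing pressure at the compensation depth: ρ_c h = (ρ_m − ρ_c) r.
h = r (ρ_m − ρ_c) / ρ_c = 33400 m × (3294 − 2837) / 2837 = 5380 m.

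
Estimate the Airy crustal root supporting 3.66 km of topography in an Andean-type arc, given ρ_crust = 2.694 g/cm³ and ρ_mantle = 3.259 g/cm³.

Isostatic balance requires: the weight of the topography is balanced by the buoyancy of the root, ρ_c h = (ρ_m − ρ_c) r.
r = h · ρ_c / (ρ_m − ρ_c) = 3.66 km × 2.694 / (3.259 − 2.694) = 17.5 km.

17.5 km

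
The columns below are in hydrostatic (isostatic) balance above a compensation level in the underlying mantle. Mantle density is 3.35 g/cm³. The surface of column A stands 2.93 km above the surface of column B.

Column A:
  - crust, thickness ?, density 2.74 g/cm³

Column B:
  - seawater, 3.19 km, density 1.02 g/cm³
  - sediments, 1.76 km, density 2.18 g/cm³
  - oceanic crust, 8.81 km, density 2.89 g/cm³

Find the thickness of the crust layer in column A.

Take the compensation level at the base of the deeper column (depth z_c below the surface of column A) and equate Σ ρ_i t_i down to z_c; mantle fills any gap and the z_c terms cancel.
Column A: x×2.74 + (z_c − 0 − x)×3.35
Column B: 2.93×0 + 3.19×1.02 + 1.76×2.18 + 8.81×2.89 + (z_c − 2.93 − 13.76)×3.35
The z_c×3.35 term appears on both sides and cancels. Collect the known terms of each column as K = Σ(ρt)_known − 3.35 × (depth of known layers): K_A = 0 − 3.35×0 = 0; K_B = 32.5515 − 3.35×(2.93 + 13.76) = −23.36.
Balance: K_A − x×(3.35 − 2.74) = K_B, so x = (K_A − K_B)/(3.35 − 2.74) = 23.36/0.61 = 38.3 km.

38.3 km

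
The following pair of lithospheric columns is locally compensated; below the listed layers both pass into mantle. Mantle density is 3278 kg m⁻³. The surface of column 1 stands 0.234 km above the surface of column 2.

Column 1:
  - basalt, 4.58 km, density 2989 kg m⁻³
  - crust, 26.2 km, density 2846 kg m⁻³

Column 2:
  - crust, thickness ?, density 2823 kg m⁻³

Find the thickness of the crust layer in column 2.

26.1 km

Take the compensation level at the base of the deeper column (depth z_c below the surface of column 1) and equate Σ ρ_i t_i down to z_c; mantle fills any gap and the z_c terms cancel.
Column 1: 4.58×2989 + 26.2×2846 + (z_c − 30.78)×3278
Column 2: 0.234×0 + x×2823 + (z_c − 0.234 − 0 − x)×3278
The z_c×3278 term appears on both sides and cancels. Collect the known terms of each column as K = Σ(ρt)_known − 3278 × (depth of known layers): K_1 = 88254.82 − 3278×30.78 = −12642.02; K_2 = 0 − 3278×(0.234 + 0) = −767.052.
Balance: K_1 = K_2 − x×(3278 − 2823), so x = (K_2 − K_1)/(3278 − 2823) = 11875/455 = 26.1 km.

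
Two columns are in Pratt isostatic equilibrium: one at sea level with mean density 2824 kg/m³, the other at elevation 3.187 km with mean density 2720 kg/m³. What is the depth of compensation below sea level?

83.4 km

ρ_ref D = ρ (D + h) → D (ρ_ref − ρ) = ρ h.
D = ρ h/(ρ_ref − ρ) = 2720 × 3.187 km/(2824 − 2720) = 83.4 km.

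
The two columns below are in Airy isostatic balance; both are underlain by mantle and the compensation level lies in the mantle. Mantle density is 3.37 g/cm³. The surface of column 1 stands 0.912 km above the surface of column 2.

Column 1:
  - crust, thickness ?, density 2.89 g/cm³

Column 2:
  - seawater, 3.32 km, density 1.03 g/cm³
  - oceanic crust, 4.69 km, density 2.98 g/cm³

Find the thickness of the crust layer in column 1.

26.4 km

Take the compensation level at the base of the deeper column (depth z_c below the surface of column 1) and equate Σ ρ_i t_i down to z_c; mantle fills any gap and the z_c terms cancel.
Column 1: x×2.89 + (z_c − 0 − x)×3.37
Column 2: 0.912×0 + 3.32×1.03 + 4.69×2.98 + (z_c − 0.912 − 8.01)×3.37
The z_c×3.37 term appears on both sides and cancels. Collect the known terms of each column as K = Σ(ρt)_known − 3.37 × (depth of known layers): K_1 = 0 − 3.37×0 = 0; K_2 = 17.3958 − 3.37×(0.912 + 8.01) = −12.67134.
Balance: K_1 − x×(3.37 − 2.89) = K_2, so x = (K_1 − K_2)/(3.37 − 2.89) = 12.6713/0.48 = 26.4 km.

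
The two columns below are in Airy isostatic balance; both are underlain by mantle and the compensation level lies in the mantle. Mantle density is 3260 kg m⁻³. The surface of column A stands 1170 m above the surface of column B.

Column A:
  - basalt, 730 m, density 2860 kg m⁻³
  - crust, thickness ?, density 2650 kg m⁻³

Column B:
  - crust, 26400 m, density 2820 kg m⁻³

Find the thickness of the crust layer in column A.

Take the compensation level at the base of the deeper column (depth z_c below the surface of column A) and equate Σ ρ_i t_i down to z_c; mantle fills any gap and the z_c terms cancel.
Column A: 730×2860 + x×2650 + (z_c − 730 − x)×3260
Column B: 1170×0 + 26400×2820 + (z_c − 1170 − 26400)×3260
The z_c×3260 term appears on both sides and cancels. Collect the known terms of each column as K = Σ(ρt)_known − 3260 × (depth of known layers): K_A = 2087800 − 3260×730 = −292000; K_B = 74448000 − 3260×(1170 + 26400) = −15430200.
Balance: K_A − x×(3260 − 2650) = K_B, so x = (K_A − K_B)/(3260 − 2650) = 15138200/610 = 24800 m.

24800 m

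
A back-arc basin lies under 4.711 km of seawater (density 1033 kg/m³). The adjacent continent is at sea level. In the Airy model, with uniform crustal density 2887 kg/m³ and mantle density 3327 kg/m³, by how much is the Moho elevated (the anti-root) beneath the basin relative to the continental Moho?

By Archimedes' principle applied to the lithosphere: replacing crust with seawater at the top is compensated by replacing crust with mantle at the base: d (ρ_c − ρ_w) = a (ρ_m − ρ_c).
a = d (ρ_c − ρ_w)/(ρ_m − ρ_c) = 4.711 km × 1854/440 = 19.9 km.

19.9 km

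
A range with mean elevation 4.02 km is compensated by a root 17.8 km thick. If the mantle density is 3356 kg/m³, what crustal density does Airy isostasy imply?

ρ_c h = (ρ_m − ρ_c) r → ρ_c (h + r) = ρ_m r → ρ_c = ρ_m r / (h + r).
ρ_c = 3356 × 17.8 km / (4.02 km + 17.8 km) = 2740 kg/m³.

2740 kg/m³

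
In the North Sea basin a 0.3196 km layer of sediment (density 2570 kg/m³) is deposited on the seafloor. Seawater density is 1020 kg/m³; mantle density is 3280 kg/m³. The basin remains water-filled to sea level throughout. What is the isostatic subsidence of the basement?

0.219 km

Submarine loading: the sediment displaces seawater, and the subsidence is in turn flooded, so s (ρ_m − ρ_w) = t (ρ_sed − ρ_w).
s = 0.3196 km × (2570 − 1020) / (3280 − 1020) = 0.219 km.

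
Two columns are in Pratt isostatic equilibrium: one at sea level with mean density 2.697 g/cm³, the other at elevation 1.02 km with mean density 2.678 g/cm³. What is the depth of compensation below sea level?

144 km

ρ_ref D = ρ (D + h) → D (ρ_ref − ρ) = ρ h.
D = ρ h/(ρ_ref − ρ) = 2.678 × 1.02 km/(2.697 − 2.678) = 144 km.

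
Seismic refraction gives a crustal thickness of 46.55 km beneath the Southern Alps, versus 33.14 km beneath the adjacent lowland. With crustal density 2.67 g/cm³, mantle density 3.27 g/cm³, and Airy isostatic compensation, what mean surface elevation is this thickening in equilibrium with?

Excess crust Δ = 46.55 km − 33.14 km = 13.41 km, split between elevation h and root r with h + r = Δ.
Airy balance ρ_c h = (ρ_m − ρ_c) r gives r = h ρ_c/(ρ_m − ρ_c), so h (1 + ρ_c/(ρ_m − ρ_c)) = Δ, i.e. h = Δ (ρ_m − ρ_c)/ρ_m.
h = 13.41 km × 0.6/3.27 = 2.46 km.

2.46 km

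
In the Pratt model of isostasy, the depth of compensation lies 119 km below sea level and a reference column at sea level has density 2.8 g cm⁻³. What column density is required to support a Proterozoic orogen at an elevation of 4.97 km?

Pratt balance: ρ_ref D = ρ (D + h).
ρ = ρ_ref D/(D + h) = 2.8 × 119 km/(119 km + 4.97 km) = 2.69 g cm⁻³.

2.69 g cm⁻³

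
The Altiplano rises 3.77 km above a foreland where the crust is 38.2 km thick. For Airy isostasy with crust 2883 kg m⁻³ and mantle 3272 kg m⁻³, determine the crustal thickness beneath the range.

Root depth r = h ρ_c / (ρ_m − ρ_c) = 3.77 km × 2883 / 389 = 27.94 km.
Total thickness = T + h + r = 38.2 km + 3.77 km + 27.94 km = 69.9 km.

69.9 km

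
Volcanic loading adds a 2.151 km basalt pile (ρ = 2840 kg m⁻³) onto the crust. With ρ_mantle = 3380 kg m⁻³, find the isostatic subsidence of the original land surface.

Subaerial loading: s = t ρ_load / ρ_m.
s = 2.151 km × 2840/3380 = 1.81 km.

1.81 km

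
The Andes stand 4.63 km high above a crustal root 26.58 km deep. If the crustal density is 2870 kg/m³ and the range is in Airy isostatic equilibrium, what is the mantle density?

3370 kg/m³

Airy balance: ρ_c h = (ρ_m − ρ_c) r → ρ_m = ρ_c (1 + h/r).
ρ_m = 2870 × (1 + 4.63 km/26.58 km) = 3370 kg/m³.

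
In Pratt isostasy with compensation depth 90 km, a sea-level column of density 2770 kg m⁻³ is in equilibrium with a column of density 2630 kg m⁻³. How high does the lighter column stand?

4.79 km

ρ_ref D = ρ (D + h) → h = D (ρ_ref − ρ)/ρ.
h = 90 km × (2770 − 2630)/2630 = 4.79 km.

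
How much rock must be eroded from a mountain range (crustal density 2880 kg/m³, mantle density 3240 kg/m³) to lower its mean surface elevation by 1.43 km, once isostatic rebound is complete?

12.9 km

Net drop Δ = e − u = e − e ρ_c/ρ_m = e (ρ_m − ρ_c)/ρ_m.
e = Δ ρ_m/(ρ_m − ρ_c) = 1.43 km × 3240/360 = 12.9 km.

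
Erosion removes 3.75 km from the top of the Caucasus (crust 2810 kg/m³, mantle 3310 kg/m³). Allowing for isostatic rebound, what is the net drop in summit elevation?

Rebound u = e ρ_c/ρ_m = 3.75 km × 2810/3310 = 3.184 km.
Net surface drop = e − u = 3.75 km − 3.184 km = e (ρ_m − ρ_c)/ρ_m = 0.566 km.

0.566 km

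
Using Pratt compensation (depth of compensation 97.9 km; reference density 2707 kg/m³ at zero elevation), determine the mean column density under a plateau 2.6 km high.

2640 kg/m³

Pratt balance: ρ_ref D = ρ (D + h).
ρ = ρ_ref D/(D + h) = 2707 × 97.9 km/(97.9 km + 2.6 km) = 2640 kg/m³.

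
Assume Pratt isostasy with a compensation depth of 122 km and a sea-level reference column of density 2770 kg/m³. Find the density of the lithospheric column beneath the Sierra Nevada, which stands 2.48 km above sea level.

2710 kg/m³

Pratt balance: ρ_ref D = ρ (D + h).
ρ = ρ_ref D/(D + h) = 2770 × 122 km/(122 km + 2.48 km) = 2710 kg/m³.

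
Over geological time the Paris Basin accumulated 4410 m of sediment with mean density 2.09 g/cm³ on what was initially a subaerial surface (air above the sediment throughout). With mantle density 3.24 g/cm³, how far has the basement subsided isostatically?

2840 m

Subaerial load: s = t ρ_sed / ρ_m = 4410 m × 2.09/3.24 = 2840 m.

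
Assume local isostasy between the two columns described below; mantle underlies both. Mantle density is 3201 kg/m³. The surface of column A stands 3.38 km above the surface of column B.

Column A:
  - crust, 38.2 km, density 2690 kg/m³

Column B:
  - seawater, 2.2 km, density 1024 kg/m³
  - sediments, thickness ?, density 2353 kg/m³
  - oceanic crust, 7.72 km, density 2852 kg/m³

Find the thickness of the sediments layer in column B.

1.44 km

Take the compensation level at the base of the deeper column (depth z_c below the surface of column A) and equate Σ ρ_i t_i down to z_c; mantle fills any gap and the z_c terms cancel.
Column A: 38.2×2690 + (z_c − 38.2)×3201
Column B: 3.38×0 + 2.2×1024 + x×2353 + 7.72×2852 + (z_c − 3.38 − 9.92 − x)×3201
The z_c×3201 term appears on both sides and cancels. Collect the known terms of each column as K = Σ(ρt)_known − 3201 × (depth of known layers): K_A = 102758 − 3201×38.2 = −19520.2; K_B = 24270.24 − 3201×(3.38 + 9.92) = −18303.06.
Balance: K_A = K_B − x×(3201 − 2353), so x = (K_B − K_A)/(3201 − 2353) = 1217.14/848 = 1.44 km.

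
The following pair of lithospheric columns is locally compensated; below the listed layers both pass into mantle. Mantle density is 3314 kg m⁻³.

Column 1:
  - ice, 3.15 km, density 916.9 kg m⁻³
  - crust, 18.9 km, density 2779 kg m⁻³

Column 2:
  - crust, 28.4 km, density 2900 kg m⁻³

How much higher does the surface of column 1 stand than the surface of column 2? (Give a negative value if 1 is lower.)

For any compensation level in the mantle, the mantle terms cancel and isostasy reduces to e = (Σt_1 − Σt_2) − (Σ(ρt)_1 − Σ(ρt)_2) / ρ_m.
Σt_1 = 22.05 km; Σt_2 = 28.4 km; Σ(ρt)_1 = 55411.335; Σ(ρt)_2 = 82360 (in km·kg m⁻³).
e = (22.05 − 28.4) − (55411.335 − 82360) / 3314 = 1.78 km.

1.78 km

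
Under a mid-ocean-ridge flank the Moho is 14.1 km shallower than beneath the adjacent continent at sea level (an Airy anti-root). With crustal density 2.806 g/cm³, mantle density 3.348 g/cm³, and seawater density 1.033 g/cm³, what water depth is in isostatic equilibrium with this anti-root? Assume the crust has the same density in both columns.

4.31 km

Replacing a thickness d of crust by seawater at the top must be balanced by replacing crust with mantle at the base: d (ρ_c − ρ_w) = a (ρ_m − ρ_c).
d = a (ρ_m − ρ_c)/(ρ_c − ρ_w) = 14.1 km × 0.542/1.773 = 4.31 km.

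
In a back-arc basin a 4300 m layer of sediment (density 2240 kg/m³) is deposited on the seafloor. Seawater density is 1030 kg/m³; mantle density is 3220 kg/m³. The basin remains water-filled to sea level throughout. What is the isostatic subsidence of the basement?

2380 m

Submarine loading: the sediment displaces seawater, and the subsidence is in turn flooded, so s (ρ_m − ρ_w) = t (ρ_sed − ρ_w).
s = 4300 m × (2240 − 1030) / (3220 − 1030) = 2380 m.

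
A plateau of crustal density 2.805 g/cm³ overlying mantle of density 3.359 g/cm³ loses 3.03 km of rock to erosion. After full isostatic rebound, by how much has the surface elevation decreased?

Rebound u = e ρ_c/ρ_m = 3.03 km × 2.805/3.359 = 2.53 km.
Net surface drop = e − u = 3.03 km − 2.53 km = e (ρ_m − ρ_c)/ρ_m = 0.5 km.

0.5 km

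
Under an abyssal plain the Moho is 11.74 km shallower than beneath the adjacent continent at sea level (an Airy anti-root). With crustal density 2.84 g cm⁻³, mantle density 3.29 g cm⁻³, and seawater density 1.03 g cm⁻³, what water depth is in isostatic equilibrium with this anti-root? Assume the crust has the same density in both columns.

Replacing a thickness d of crust by seawater at the top must be balanced by replacing crust with mantle at the base: d (ρ_c − ρ_w) = a (ρ_m − ρ_c).
d = a (ρ_m − ρ_c)/(ρ_c − ρ_w) = 11.74 km × 0.45/1.81 = 2.92 km.

2.92 km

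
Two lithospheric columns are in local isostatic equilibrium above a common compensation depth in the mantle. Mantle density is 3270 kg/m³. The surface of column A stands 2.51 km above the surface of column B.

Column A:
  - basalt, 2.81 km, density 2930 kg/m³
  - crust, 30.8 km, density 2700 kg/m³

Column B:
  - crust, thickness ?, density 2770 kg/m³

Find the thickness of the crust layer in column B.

Take the compensation level at the base of the deeper column (depth z_c below the surface of column A) and equate Σ ρ_i t_i down to z_c; mantle fills any gap and the z_c terms cancel.
Column A: 2.81×2930 + 30.8×2700 + (z_c − 33.61)×3270
Column B: 2.51×0 + x×2770 + (z_c − 2.51 − 0 − x)×3270
The z_c×3270 term appears on both sides and cancels. Collect the known terms of each column as K = Σ(ρt)_known − 3270 × (depth of known layers): K_A = 91393.3 − 3270×33.61 = −18511.4; K_B = 0 − 3270×(2.51 + 0) = −8207.7.
Balance: K_A = K_B − x×(3270 − 2770), so x = (K_B − K_A)/(3270 − 2770) = 10303.7/500 = 20.6 km.

20.6 km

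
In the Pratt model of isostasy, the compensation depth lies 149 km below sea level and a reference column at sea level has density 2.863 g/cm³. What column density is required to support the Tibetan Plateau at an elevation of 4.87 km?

2.77 g/cm³

Pratt balance: ρ_ref D = ρ (D + h).
ρ = ρ_ref D/(D + h) = 2.863 × 149 km/(149 km + 4.87 km) = 2.77 g/cm³.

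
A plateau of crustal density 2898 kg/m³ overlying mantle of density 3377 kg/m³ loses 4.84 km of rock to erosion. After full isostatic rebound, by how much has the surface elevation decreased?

0.687 km

Rebound u = e ρ_c/ρ_m = 4.84 km × 2898/3377 = 4.153 km.
Net surface drop = e − u = 4.84 km − 4.153 km = e (ρ_m − ρ_c)/ρ_m = 0.687 km.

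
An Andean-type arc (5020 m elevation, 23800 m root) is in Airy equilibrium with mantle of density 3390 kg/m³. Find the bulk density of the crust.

2800 kg/m³

ρ_c h = (ρ_m − ρ_c) r → ρ_c (h + r) = ρ_m r → ρ_c = ρ_m r / (h + r).
ρ_c = 3390 × 23800 m / (5020 m + 23800 m) = 2800 kg/m³.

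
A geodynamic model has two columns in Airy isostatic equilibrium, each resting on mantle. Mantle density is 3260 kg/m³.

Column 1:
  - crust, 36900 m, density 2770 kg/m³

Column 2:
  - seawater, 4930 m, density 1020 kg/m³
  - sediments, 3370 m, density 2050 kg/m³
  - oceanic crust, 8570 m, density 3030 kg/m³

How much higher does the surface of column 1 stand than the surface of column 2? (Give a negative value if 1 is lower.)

303 m

For any compensation level in the mantle, the mantle terms cancel and isostasy reduces to e = (Σt_1 − Σt_2) − (Σ(ρt)_1 − Σ(ρt)_2) / ρ_m.
Σt_1 = 36900 m; Σt_2 = 16870 m; Σ(ρt)_1 = 102213000; Σ(ρt)_2 = 37904200 (in m·kg/m³).
e = (36900 − 16870) − (102213000 − 37904200) / 3260 = 303 m.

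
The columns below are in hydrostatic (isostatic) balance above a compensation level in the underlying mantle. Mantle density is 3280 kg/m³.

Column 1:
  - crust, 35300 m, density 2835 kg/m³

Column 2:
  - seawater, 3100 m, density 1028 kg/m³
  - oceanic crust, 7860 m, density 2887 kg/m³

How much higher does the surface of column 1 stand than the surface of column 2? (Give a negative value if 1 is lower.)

1720 m

For any compensation level in the mantle, the mantle terms cancel and isostasy reduces to e = (Σt_1 − Σt_2) − (Σ(ρt)_1 − Σ(ρt)_2) / ρ_m.
Σt_1 = 35300 m; Σt_2 = 10960 m; Σ(ρt)_1 = 100075500; Σ(ρt)_2 = 25878620 (in m·kg/m³).
e = (35300 − 10960) − (100075500 − 25878620) / 3280 = 1720 m.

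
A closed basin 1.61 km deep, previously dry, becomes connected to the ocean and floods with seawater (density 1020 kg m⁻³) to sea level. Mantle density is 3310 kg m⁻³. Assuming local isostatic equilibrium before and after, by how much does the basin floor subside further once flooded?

0.717 km

After flooding the water column is d + s deep. Its weight must equal the weight of mantle displaced by the extra subsidence s: (d + s) ρ_w = s ρ_m.
s = d ρ_w / (ρ_m − ρ_w) = 1.61 km × 1020/(3310 − 1020) = 0.717 km.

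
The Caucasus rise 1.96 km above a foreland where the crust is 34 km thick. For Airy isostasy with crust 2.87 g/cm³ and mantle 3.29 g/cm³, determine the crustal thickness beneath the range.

Root depth r = h ρ_c / (ρ_m − ρ_c) = 1.96 km × 2.87 / 0.42 = 13.39 km.
Total thickness = T + h + r = 34 km + 1.96 km + 13.39 km = 49.4 km.

49.4 km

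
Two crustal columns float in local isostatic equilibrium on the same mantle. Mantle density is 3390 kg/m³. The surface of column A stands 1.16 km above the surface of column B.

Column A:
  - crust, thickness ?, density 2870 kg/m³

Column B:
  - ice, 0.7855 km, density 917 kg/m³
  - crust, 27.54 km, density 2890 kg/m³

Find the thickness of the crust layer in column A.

Take the compensation level at the base of the deeper column (depth z_c below the surface of column A) and equate Σ ρ_i t_i down to z_c; mantle fills any gap and the z_c terms cancel.
Column A: x×2870 + (z_c − 0 − x)×3390
Column B: 1.16×0 + 0.7855×917 + 27.54×2890 + (z_c − 1.16 − 28.3255)×3390
The z_c×3390 term appears on both sides and cancels. Collect the known terms of each column as K = Σ(ρt)_known − 3390 × (depth of known layers): K_A = 0 − 3390×0 = 0; K_B = 80310.9035 − 3390×(1.16 + 28.3255) = −19644.9415.
Balance: K_A − x×(3390 − 2870) = K_B, so x = (K_A − K_B)/(3390 − 2870) = 19644.9/520 = 37.8 km.

37.8 km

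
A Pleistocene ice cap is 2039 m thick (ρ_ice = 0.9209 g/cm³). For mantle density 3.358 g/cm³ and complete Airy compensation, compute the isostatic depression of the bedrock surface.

559 m

Equating mass per unit area of the two columns: the ice load ρ_ice t is balanced by mantle displaced below, ρ_m s.
s = t ρ_ice / ρ_m = 2039 m × 0.9209/3.358 = 559 m.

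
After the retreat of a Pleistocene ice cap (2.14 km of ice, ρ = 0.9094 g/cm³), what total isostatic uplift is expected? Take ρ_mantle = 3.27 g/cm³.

0.595 km

Removing the load lets mantle flow back in; uplift u satisfies ρ_ice t = ρ_m u.
u = t ρ_ice/ρ_m = 2.14 km × 0.9094/3.27 = 0.595 km.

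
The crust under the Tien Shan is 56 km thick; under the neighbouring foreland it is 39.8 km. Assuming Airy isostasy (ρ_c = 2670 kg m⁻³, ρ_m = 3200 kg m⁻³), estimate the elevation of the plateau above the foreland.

Excess crust Δ = 56 km − 39.8 km = 16.2 km, split between elevation h and root r with h + r = Δ.
Airy balance ρ_c h = (ρ_m − ρ_c) r gives r = h ρ_c/(ρ_m − ρ_c), so h (1 + ρ_c/(ρ_m − ρ_c)) = Δ, i.e. h = Δ (ρ_m − ρ_c)/ρ_m.
h = 16.2 km × 530/3200 = 2.68 km.

2.68 km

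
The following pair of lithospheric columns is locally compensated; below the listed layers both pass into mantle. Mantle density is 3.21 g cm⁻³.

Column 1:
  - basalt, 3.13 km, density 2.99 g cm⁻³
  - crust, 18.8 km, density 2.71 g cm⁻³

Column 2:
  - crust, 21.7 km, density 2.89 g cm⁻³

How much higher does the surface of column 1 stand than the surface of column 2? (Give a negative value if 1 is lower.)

For any compensation level in the mantle, the mantle terms cancel and isostasy reduces to e = (Σt_1 − Σt_2) − (Σ(ρt)_1 − Σ(ρt)_2) / ρ_m.
Σt_1 = 21.93 km; Σt_2 = 21.7 km; Σ(ρt)_1 = 60.3067; Σ(ρt)_2 = 62.713 (in km·g cm⁻³).
e = (21.93 − 21.7) − (60.3067 − 62.713) / 3.21 = 0.98 km.

0.98 km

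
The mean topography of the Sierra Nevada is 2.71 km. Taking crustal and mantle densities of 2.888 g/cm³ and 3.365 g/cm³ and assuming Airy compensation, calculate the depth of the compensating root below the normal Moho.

16.4 km

In Airy isostatic equilibrium: the weight of the topography is balanced by the buoyancy of the root, ρ_c h = (ρ_m − ρ_c) r.
r = h · ρ_c / (ρ_m − ρ_c) = 2.71 km × 2.888 / (3.365 − 2.888) = 16.4 km.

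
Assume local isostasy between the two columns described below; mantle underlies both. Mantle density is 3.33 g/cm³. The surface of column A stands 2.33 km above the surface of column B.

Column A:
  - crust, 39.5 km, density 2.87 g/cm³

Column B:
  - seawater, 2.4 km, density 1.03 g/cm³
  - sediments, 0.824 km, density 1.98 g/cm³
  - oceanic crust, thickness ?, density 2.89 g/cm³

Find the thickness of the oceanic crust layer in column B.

8.59 km

Take the compensation level at the base of the deeper column (depth z_c below the surface of column A) and equate Σ ρ_i t_i down to z_c; mantle fills any gap and the z_c terms cancel.
Column A: 39.5×2.87 + (z_c − 39.5)×3.33
Column B: 2.33×0 + 2.4×1.03 + 0.824×1.98 + x×2.89 + (z_c − 2.33 − 3.224 − x)×3.33
The z_c×3.33 term appears on both sides and cancels. Collect the known terms of each column as K = Σ(ρt)_known − 3.33 × (depth of known layers): K_A = 113.365 − 3.33×39.5 = −18.17; K_B = 4.10352 − 3.33×(2.33 + 3.224) = −14.3913.
Balance: K_A = K_B − x×(3.33 − 2.89), so x = (K_B − K_A)/(3.33 − 2.89) = 3.7787/0.44 = 8.59 km.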